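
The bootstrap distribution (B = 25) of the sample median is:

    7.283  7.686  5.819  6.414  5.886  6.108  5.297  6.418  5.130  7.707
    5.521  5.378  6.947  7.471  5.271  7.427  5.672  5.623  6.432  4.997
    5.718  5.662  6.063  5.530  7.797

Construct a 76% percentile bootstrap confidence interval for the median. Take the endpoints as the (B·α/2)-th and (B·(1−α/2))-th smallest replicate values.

Sorted replicates: 4.997, 5.130, 5.271, 5.297, 5.378, 5.521, 5.530, 5.623, 5.662, 5.672, 5.718, 5.819, 5.886, 6.063, 6.108, 6.414, 6.418, 6.432, 6.947, 7.283, 7.427, 7.471, 7.686, 7.707, 7.797
α = 0.24; lower rank = 25 × 0.120 = 3; upper rank = 25 × 0.880 = 22.
The 3rd smallest replicate is 5.271; the 22nd is 7.471.

(5.271, 7.471)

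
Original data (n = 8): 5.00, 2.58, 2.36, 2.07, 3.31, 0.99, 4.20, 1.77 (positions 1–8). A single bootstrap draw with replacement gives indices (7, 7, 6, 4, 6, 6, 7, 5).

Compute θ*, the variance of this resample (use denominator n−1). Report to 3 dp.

θ* = 2.320

Resample values: 4.20, 4.20, 0.99, 2.07, 0.99, 0.99, 4.20, 3.31.
Mean = 2.6187; sum of squared deviations = 16.2385
s² = 16.2385 / 7 = 2.3198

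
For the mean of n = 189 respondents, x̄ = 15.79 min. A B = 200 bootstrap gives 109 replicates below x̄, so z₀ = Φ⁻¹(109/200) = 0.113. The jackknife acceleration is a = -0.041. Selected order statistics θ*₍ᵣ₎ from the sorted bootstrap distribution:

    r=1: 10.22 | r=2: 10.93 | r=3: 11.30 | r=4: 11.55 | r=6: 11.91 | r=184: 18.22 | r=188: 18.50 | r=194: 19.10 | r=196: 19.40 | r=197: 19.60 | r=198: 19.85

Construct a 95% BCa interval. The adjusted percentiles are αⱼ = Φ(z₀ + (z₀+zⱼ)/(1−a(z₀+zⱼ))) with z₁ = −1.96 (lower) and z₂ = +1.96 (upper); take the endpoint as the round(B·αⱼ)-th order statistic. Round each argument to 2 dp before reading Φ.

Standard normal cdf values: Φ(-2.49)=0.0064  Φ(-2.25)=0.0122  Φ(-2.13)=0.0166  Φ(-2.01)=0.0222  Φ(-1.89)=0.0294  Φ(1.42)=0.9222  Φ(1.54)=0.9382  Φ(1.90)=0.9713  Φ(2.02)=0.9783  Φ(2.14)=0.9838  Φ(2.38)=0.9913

Lower: z₀ + z₁ = 0.113 + (-1.960) = -1.847; 1 − a(z₀+z₁) = 1 − (-0.041)(-1.847) = 0.9243; argument = 0.113 + (-1.847)/0.9243 = -1.8853 → -1.89.
α₁ = Φ(-1.89) = 0.0294; rank = round(200 × 0.0294) = 6; θ*₍6₎ = 11.91.
Upper: z₀ + z₂ = 2.073; 1 − a(z₀+z₂) = 1.0850; argument = 2.0236 → 2.02; α₂ = 0.9783; rank = 196; θ*₍196₎ = 19.40.

(11.91, 19.40)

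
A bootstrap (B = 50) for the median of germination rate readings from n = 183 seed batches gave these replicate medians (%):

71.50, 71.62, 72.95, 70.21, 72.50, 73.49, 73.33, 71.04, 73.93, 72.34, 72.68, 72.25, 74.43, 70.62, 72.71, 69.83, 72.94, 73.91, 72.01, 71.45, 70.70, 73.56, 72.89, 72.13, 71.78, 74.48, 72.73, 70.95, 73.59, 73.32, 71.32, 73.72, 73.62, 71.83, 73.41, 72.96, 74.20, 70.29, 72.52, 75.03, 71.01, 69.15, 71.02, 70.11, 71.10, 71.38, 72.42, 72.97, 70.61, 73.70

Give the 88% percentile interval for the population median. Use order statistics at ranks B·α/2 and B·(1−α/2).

(70.11, 74.20)

Sorted replicates: 69.15, 69.83, 70.11, 70.21, 70.29, 70.61, 70.62, 70.70, 70.95, 71.01, 71.02, 71.04, 71.10, 71.32, 71.38, 71.45, 71.50, 71.62, 71.78, 71.83, 72.01, 72.13, 72.25, 72.34, 72.42, 72.50, 72.52, 72.68, 72.71, 72.73, 72.89, 72.94, 72.95, 72.96, 72.97, 73.32, 73.33, 73.41, 73.49, 73.56, 73.59, 73.62, 73.70, 73.72, 73.91, 73.93, 74.20, 74.43, 74.48, 75.03
α = 0.12; lower rank = 50 × 0.060 = 3; upper rank = 50 × 0.940 = 47.
The 3rd smallest replicate is 70.11; the 47th is 74.20.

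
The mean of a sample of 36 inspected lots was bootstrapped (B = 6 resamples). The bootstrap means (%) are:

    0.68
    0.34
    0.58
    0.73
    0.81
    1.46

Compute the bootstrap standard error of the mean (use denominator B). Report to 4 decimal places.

Bootstrap SE is the standard deviation of the 6 replicate means.
Mean of replicates: (0.68 + 0.34 + 0.58 + 0.73 + 0.81 + 1.46) / 6 = 4.60000 / 6 = 0.76667
Sum of squared deviations: (−0.08667)² + (−0.42667)² + (−0.18667)² + (−0.03667)² + (+0.04333)² + (+0.69333)² = 0.70833
Variance = 0.70833 / 6 = 0.11806
SE* = √0.11806

SE* = 0.3436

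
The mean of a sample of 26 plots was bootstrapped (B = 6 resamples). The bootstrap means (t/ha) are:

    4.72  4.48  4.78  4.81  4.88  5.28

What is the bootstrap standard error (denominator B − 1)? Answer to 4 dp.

Bootstrap SE is the standard deviation of the 6 replicate means.
Mean of replicates: (4.72 + 4.48 + 4.78 + 4.81 + 4.88 + 5.28) / 6 = 28.95000 / 6 = 4.82500
Sum of squared deviations: (−0.10500)² + (−0.34500)² + (−0.04500)² + (−0.01500)² + (+0.05500)² + (+0.45500)² = 0.34235
Variance = 0.34235 / 5 = 0.06847
SE* = √0.06847

SE* = 0.2617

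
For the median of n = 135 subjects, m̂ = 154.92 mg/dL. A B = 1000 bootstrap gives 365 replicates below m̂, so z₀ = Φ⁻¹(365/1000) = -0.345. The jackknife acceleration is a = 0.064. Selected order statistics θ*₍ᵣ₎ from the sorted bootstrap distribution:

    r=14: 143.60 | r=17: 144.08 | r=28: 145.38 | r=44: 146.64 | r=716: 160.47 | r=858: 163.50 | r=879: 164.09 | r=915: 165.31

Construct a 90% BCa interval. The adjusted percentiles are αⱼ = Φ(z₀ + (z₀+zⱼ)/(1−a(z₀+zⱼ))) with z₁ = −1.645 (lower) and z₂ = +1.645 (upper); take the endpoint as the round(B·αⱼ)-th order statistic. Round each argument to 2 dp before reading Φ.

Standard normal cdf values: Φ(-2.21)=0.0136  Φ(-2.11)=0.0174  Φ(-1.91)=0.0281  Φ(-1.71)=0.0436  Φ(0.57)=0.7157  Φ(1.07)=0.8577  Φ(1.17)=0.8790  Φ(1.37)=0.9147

Lower: z₀ + z₁ = -0.345 + (-1.645) = -1.990; 1 − a(z₀+z₁) = 1 − (0.064)(-1.990) = 1.1274; argument = -0.345 + (-1.990)/1.1274 = -2.1102 → -2.11.
α₁ = Φ(-2.11) = 0.0174; rank = round(1000 × 0.0174) = 17; θ*₍17₎ = 144.08.
Upper: z₀ + z₂ = 1.300; 1 − a(z₀+z₂) = 0.9168; argument = 1.0730 → 1.07; α₂ = 0.8577; rank = 858; θ*₍858₎ = 163.50.

(144.08, 163.50)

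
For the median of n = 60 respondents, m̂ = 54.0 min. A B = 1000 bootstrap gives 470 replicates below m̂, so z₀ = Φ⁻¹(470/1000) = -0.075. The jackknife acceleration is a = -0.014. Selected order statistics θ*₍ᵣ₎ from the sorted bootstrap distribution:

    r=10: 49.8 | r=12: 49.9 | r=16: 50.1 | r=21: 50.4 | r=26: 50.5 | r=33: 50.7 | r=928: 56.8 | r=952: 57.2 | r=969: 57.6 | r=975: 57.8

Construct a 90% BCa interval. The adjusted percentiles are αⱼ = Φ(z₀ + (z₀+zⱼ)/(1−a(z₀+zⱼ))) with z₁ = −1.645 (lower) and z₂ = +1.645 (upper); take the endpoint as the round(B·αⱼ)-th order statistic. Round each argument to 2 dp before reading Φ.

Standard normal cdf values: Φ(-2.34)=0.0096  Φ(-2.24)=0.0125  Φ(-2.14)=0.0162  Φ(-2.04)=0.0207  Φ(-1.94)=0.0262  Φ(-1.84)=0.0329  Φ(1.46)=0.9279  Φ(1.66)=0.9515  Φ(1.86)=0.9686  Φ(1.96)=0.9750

Lower: z₀ + z₁ = -0.075 + (-1.645) = -1.720; 1 − a(z₀+z₁) = 1 − (-0.014)(-1.720) = 0.9759; argument = -0.075 + (-1.720)/0.9759 = -1.8374 → -1.84.
α₁ = Φ(-1.84) = 0.0329; rank = round(1000 × 0.0329) = 33; θ*₍33₎ = 50.7.
Upper: z₀ + z₂ = 1.570; 1 − a(z₀+z₂) = 1.0220; argument = 1.4612 → 1.46; α₂ = 0.9279; rank = 928; θ*₍928₎ = 56.8.

(50.7, 56.8)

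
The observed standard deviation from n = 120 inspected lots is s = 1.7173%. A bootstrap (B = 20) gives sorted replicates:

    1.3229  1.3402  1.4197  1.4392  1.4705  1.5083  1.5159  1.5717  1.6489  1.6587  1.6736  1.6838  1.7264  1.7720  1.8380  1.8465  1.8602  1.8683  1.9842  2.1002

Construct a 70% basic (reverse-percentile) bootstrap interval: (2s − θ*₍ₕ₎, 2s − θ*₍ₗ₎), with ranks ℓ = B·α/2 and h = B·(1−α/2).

Percentile endpoints at ranks 3 and 17: θ*₍3₎ = 1.4197, θ*₍17₎ = 1.8602.
Basic interval reflects these around s:
  lower = 2 × 1.7173 − 1.8602 = 1.5744
  upper = 2 × 1.7173 − 1.4197 = 2.0149

(1.5744, 2.0149)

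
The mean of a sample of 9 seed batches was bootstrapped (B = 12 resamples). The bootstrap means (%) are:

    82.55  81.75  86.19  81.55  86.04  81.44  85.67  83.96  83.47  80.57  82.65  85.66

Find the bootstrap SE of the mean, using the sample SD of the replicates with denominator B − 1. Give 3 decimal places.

Bootstrap SE is the standard deviation of the 12 replicate means.
Mean of replicates: (82.55 + 81.75 + 86.19 + 81.55 + 86.04 + 81.44 + 85.67 + 83.96 + 83.47 + 80.57 + 82.65 + 85.66) / 12 = 1001.5000 / 12 = 83.4583
Sum of squared deviations: (−0.9083)² + (−1.7083)² + (+2.7317)² + (−1.9083)² + (+2.5817)² + (−2.0183)² + (+2.2117)² + (+0.5017)² + (+0.0117)² + (−2.8883)² + (−0.8083)² + (+2.2017)² = 44.5724
Variance = 44.5724 / 11 = 4.0520
SE* = √4.0520

SE* = 2.013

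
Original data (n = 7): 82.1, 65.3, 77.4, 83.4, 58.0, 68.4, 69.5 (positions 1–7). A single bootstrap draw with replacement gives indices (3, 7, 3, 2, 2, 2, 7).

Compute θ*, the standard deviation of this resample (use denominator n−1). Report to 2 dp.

θ* = 5.42

Resample values: 77.4, 69.5, 77.4, 65.3, 65.3, 65.3, 69.5.
Mean = 69.9571; sum of squared deviations = 176.2771
s² = 176.2771 / 6 = 29.3795
s = √29.3795 = 5.42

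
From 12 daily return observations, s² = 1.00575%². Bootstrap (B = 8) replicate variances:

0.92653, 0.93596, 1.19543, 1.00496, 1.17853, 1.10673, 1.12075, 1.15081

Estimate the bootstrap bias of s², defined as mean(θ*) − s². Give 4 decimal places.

mean(θ*) = (0.92653 + 0.93596 + 1.19543 + 1.00496 + 1.17853 + 1.10673 + 1.12075 + 1.15081) / 8 = 1.07746
bias = 1.07746 − 1.00575

bias = +0.0717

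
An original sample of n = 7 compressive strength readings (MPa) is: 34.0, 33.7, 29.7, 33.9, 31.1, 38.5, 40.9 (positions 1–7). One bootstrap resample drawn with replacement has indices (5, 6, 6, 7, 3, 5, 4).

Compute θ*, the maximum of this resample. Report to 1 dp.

Resample values: 31.1, 38.5, 38.5, 40.9, 29.7, 31.1, 33.9.
Maximum = 40.9

θ* = 40.9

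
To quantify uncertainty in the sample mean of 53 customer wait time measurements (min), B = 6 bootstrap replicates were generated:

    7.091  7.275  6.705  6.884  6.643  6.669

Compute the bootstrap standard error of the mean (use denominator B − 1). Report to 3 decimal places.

Bootstrap SE is the standard deviation of the 6 replicate means.
Mean of replicates: (7.091 + 7.275 + 6.705 + 6.884 + 6.643 + 6.669) / 6 = 41.2670 / 6 = 6.8778
Sum of squared deviations: (+0.2132)² + (+0.3972)² + (−0.1728)² + (+0.0062)² + (−0.2348)² + (−0.2088)² = 0.3318
Variance = 0.3318 / 5 = 0.0664
SE* = √0.0664

SE* = 0.258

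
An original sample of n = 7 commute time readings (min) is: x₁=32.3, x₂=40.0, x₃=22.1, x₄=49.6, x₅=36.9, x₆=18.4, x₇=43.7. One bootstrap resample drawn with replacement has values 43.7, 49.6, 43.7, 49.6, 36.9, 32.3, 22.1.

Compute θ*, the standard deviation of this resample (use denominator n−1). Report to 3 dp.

θ* = 10.003

Mean = 39.7000; sum of squared deviations = 600.3800
s² = 600.3800 / 6 = 100.0633
s = √100.0633 = 10.003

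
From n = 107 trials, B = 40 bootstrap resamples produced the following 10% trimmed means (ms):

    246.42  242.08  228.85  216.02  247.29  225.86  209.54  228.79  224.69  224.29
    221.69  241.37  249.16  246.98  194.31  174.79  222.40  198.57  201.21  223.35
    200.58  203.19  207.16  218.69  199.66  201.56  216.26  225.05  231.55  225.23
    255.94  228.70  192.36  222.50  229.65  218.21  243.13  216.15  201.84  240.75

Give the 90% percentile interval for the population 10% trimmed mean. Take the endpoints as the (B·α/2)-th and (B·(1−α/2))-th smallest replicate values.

Sorted replicates: 174.79, 192.36, 194.31, 198.57, 199.66, 200.58, 201.21, 201.56, 201.84, 203.19, 207.16, 209.54, 216.02, 216.15, 216.26, 218.21, 218.69, 221.69, 222.40, 222.50, 223.35, 224.29, 224.69, 225.05, 225.23, 225.86, 228.70, 228.79, 228.85, 229.65, 231.55, 240.75, 241.37, 242.08, 243.13, 246.42, 246.98, 247.29, 249.16, 255.94
α = 0.10; lower rank = 40 × 0.050 = 2; upper rank = 40 × 0.950 = 38.
The 2nd smallest replicate is 192.36; the 38th is 247.29.

(192.36, 247.29)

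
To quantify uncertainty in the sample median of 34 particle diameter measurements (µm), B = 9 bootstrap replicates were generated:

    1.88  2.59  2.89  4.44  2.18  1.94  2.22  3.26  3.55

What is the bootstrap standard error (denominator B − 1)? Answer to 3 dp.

Bootstrap SE is the standard deviation of the 9 replicate medians.
Mean of replicates: (1.88 + 2.59 + 2.89 + 4.44 + 2.18 + 1.94 + 2.22 + 3.26 + 3.55) / 9 = 24.9500 / 9 = 2.7722
Sum of squared deviations: (−0.8922)² + (−0.1822)² + (+0.1178)² + (+1.6678)² + (−0.5922)² + (−0.8322)² + (−0.5522)² + (+0.4878)² + (+0.7778)² = 5.8158
Variance = 5.8158 / 8 = 0.7270
SE* = √0.7270

SE* = 0.853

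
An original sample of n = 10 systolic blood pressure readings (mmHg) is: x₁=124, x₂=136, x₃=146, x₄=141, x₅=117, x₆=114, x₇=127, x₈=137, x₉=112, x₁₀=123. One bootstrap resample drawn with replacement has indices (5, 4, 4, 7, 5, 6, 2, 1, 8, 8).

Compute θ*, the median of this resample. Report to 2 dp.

θ* = 131.50

Resample values: 117, 141, 141, 127, 117, 114, 136, 124, 137, 137.
Sorted: 114, 117, 117, 124, 127, 136, 137, 137, 141, 141
Median = average of the two middle values = 131.50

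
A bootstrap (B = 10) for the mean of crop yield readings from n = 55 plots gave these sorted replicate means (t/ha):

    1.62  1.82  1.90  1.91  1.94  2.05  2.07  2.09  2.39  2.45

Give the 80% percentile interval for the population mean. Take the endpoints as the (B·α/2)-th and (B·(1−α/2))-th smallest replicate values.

α = 0.20; lower rank = 10 × 0.100 = 1; upper rank = 10 × 0.900 = 9.
The 1st smallest replicate is 1.62; the 9th is 2.39.

(1.62, 2.39)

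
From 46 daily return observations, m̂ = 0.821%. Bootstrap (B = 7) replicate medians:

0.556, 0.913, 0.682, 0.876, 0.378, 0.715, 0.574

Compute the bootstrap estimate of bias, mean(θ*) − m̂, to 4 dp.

mean(θ*) = (0.556 + 0.913 + 0.682 + 0.876 + 0.378 + 0.715 + 0.574) / 7 = 0.67057
bias = 0.67057 − 0.821

bias = −0.1504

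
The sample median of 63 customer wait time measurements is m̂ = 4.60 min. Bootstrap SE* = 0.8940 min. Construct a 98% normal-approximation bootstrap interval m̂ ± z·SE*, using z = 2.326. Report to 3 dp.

Margin = 2.326 × 0.8940 = 2.0794
Interval: 4.60 ± 2.0794

(2.521, 6.679)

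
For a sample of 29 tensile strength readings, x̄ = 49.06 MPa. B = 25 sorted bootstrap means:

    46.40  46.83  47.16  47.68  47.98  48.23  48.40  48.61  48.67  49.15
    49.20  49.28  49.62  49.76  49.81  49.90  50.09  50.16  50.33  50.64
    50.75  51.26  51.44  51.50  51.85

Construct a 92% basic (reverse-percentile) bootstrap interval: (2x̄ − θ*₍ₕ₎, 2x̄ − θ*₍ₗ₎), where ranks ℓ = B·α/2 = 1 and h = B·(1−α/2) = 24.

(46.62, 51.72)

Percentile endpoints at ranks 1 and 24: θ*₍1₎ = 46.40, θ*₍24₎ = 51.50.
Basic interval reflects these around x̄:
  lower = 2 × 49.06 − 51.50 = 46.62
  upper = 2 × 49.06 − 46.40 = 51.72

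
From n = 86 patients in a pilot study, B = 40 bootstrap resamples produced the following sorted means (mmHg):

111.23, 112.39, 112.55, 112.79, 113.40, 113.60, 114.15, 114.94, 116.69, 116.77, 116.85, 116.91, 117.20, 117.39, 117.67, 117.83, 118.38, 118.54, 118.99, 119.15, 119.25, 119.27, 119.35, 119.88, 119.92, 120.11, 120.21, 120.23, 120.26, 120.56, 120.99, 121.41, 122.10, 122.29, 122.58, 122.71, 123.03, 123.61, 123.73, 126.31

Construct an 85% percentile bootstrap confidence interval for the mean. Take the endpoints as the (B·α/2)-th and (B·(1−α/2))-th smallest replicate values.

(112.55, 123.03)

α = 0.15; lower rank = 40 × 0.075 = 3; upper rank = 40 × 0.925 = 37.
The 3rd smallest replicate is 112.55; the 37th is 123.03.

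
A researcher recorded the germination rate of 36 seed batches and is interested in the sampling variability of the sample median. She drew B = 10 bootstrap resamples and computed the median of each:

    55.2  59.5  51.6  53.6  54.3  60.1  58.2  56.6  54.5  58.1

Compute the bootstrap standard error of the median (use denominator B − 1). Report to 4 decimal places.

SE* = 2.7745

Bootstrap SE is the standard deviation of the 10 replicate medians.
Mean of replicates: (55.2 + 59.5 + 51.6 + 53.6 + 54.3 + 60.1 + 58.2 + 56.6 + 54.5 + 58.1) / 10 = 561.70000 / 10 = 56.17000
Sum of squared deviations: (−0.97000)² + (+3.33000)² + (−4.57000)² + (−2.57000)² + (−1.87000)² + (+3.93000)² + (+2.03000)² + (+0.43000)² + (−1.67000)² + (+1.93000)² = 69.28100
Variance = 69.28100 / 9 = 7.69789
SE* = √7.69789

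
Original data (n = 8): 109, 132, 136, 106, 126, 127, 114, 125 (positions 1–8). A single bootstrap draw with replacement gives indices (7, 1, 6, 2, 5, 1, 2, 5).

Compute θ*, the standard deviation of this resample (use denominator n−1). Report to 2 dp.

Resample values: 114, 109, 127, 132, 126, 109, 132, 126.
Mean = 121.8750; sum of squared deviations = 658.8750
s² = 658.8750 / 7 = 94.1250
s = √94.1250 = 9.70

θ* = 9.70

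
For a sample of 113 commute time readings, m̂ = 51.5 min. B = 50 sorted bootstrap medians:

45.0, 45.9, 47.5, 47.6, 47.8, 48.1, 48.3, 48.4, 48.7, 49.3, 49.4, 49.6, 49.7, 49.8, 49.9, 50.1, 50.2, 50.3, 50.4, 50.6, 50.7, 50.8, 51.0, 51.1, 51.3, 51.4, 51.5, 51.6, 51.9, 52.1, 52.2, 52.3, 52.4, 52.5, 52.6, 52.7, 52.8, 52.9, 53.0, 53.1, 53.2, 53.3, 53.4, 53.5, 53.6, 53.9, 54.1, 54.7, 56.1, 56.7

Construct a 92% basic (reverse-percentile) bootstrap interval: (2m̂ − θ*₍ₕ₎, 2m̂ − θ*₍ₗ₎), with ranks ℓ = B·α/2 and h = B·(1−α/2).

Percentile endpoints at ranks 2 and 48: θ*₍2₎ = 45.9, θ*₍48₎ = 54.7.
Basic interval reflects these around m̂:
  lower = 2 × 51.5 − 54.7 = 48.3
  upper = 2 × 51.5 − 45.9 = 57.1

(48.3, 57.1)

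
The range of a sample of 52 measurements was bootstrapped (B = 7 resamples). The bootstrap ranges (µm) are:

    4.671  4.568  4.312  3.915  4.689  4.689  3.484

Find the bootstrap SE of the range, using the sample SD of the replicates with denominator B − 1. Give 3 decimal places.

SE* = 0.469

Bootstrap SE is the standard deviation of the 7 replicate ranges.
Mean of replicates: (4.671 + 4.568 + 4.312 + 3.915 + 4.689 + 4.689 + 3.484) / 7 = 30.3280 / 7 = 4.3326
Sum of squared deviations: (+0.3384)² + (+0.2354)² + (−0.0206)² + (−0.4176)² + (+0.3564)² + (+0.3564)² + (−0.8486)² = 1.3189
Variance = 1.3189 / 6 = 0.2198
SE* = √0.2198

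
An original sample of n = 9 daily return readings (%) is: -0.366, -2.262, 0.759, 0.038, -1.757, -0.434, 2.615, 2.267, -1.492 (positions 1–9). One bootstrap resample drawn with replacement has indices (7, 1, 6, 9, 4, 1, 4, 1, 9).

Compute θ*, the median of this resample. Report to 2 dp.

Resample values: 2.615, -0.366, -0.434, -1.492, 0.038, -0.366, 0.038, -0.366, -1.492.
Sorted: -1.492, -1.492, -0.434, -0.366, -0.366, -0.366, 0.038, 0.038, 2.615
Median = middle value = -0.37

θ* = -0.37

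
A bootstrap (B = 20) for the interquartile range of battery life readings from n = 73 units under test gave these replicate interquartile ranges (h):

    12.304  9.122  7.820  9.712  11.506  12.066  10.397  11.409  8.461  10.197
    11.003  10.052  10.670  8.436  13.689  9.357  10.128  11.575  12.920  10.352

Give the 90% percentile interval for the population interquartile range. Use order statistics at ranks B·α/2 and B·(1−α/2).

(7.820, 12.920)

Sorted replicates: 7.820, 8.436, 8.461, 9.122, 9.357, 9.712, 10.052, 10.128, 10.197, 10.352, 10.397, 10.670, 11.003, 11.409, 11.506, 11.575, 12.066, 12.304, 12.920, 13.689
α = 0.10; lower rank = 20 × 0.050 = 1; upper rank = 20 × 0.950 = 19.
The 1st smallest replicate is 7.820; the 19th is 12.920.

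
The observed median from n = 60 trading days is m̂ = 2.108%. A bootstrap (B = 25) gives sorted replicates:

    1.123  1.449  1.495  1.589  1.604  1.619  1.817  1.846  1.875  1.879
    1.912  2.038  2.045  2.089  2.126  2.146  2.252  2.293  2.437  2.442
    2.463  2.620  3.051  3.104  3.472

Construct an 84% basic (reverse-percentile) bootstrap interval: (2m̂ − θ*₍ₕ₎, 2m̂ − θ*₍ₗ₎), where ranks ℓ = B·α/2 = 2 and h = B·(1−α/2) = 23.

(1.165, 2.767)

Percentile endpoints at ranks 2 and 23: θ*₍2₎ = 1.449, θ*₍23₎ = 3.051.
Basic interval reflects these around m̂:
  lower = 2 × 2.108 − 3.051 = 1.165
  upper = 2 × 2.108 − 1.449 = 2.767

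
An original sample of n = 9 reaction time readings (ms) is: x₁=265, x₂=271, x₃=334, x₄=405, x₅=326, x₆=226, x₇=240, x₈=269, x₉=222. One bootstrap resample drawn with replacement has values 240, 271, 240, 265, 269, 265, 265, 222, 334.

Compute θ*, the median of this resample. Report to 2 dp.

Sorted: 222, 240, 240, 265, 265, 265, 269, 271, 334
Median = middle value = 265.00

θ* = 265.00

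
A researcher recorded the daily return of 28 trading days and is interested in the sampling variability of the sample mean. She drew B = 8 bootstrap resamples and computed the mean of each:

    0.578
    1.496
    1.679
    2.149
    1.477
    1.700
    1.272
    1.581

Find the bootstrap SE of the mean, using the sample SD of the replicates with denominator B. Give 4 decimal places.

SE* = 0.4186

Bootstrap SE is the standard deviation of the 8 replicate means.
Mean of replicates: (0.578 + 1.496 + 1.679 + 2.149 + 1.477 + 1.700 + 1.272 + 1.581) / 8 = 11.93200 / 8 = 1.49150
Sum of squared deviations: (−0.91350)² + (+0.00450)² + (+0.18750)² + (+0.65750)² + (−0.01450)² + (+0.20850)² + (−0.21950)² + (+0.08950)² = 1.40184
Variance = 1.40184 / 8 = 0.17523
SE* = √0.17523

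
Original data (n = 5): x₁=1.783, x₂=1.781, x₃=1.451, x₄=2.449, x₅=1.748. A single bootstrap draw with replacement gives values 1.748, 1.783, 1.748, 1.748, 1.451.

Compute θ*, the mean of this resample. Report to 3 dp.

Mean = (1.748 + 1.783 + 1.748 + 1.748 + 1.451) / 5 = 8.4780 / 5 = 1.696

θ* = 1.696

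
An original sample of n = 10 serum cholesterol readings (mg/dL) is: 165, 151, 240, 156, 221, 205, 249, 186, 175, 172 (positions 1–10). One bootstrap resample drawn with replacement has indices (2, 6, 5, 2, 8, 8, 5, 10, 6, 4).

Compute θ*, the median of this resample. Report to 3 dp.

Resample values: 151, 205, 221, 151, 186, 186, 221, 172, 205, 156.
Sorted: 151, 151, 156, 172, 186, 186, 205, 205, 221, 221
Median = average of the two middle values = 186.000

θ* = 186.000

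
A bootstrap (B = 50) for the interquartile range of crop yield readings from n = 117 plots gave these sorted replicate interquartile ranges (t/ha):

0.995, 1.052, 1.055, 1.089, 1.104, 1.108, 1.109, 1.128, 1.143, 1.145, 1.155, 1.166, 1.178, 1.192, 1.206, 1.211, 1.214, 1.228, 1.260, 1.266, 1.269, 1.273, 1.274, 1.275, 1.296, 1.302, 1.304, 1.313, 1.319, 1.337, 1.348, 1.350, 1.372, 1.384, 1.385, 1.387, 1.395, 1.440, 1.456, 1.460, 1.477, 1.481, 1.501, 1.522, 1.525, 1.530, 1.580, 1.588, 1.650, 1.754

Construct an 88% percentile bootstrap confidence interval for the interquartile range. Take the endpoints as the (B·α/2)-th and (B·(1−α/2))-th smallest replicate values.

α = 0.12; lower rank = 50 × 0.060 = 3; upper rank = 50 × 0.940 = 47.
The 3rd smallest replicate is 1.055; the 47th is 1.580.

(1.055, 1.580)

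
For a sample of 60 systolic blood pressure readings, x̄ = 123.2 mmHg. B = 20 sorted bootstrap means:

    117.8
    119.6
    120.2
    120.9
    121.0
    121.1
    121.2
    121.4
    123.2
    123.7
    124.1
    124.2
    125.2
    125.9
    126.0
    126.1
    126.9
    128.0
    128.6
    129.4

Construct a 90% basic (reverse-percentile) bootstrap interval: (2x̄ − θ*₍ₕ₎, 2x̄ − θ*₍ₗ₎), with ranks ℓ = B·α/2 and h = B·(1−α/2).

(117.8, 128.6)

Percentile endpoints at ranks 1 and 19: θ*₍1₎ = 117.8, θ*₍19₎ = 128.6.
Basic interval reflects these around x̄:
  lower = 2 × 123.2 − 128.6 = 117.8
  upper = 2 × 123.2 − 117.8 = 128.6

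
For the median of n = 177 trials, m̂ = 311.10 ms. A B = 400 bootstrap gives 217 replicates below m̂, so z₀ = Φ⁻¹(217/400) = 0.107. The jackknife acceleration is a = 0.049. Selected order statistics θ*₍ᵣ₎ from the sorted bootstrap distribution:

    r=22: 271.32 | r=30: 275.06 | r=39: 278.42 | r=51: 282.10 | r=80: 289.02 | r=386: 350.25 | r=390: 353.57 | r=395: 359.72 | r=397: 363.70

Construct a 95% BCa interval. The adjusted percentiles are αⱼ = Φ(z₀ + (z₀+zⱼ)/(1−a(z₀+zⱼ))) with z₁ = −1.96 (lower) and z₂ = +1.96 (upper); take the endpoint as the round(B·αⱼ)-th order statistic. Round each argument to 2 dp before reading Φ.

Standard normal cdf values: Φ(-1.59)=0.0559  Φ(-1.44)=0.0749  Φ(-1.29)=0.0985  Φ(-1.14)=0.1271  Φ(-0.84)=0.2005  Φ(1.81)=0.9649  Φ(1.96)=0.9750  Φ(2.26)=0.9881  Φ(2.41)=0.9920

Lower: z₀ + z₁ = 0.107 + (-1.960) = -1.853; 1 − a(z₀+z₁) = 1 − (0.049)(-1.853) = 1.0908; argument = 0.107 + (-1.853)/1.0908 = -1.5918 → -1.59.
α₁ = Φ(-1.59) = 0.0559; rank = round(400 × 0.0559) = 22; θ*₍22₎ = 271.32.
Upper: z₀ + z₂ = 2.067; 1 − a(z₀+z₂) = 0.8987; argument = 2.4069 → 2.41; α₂ = 0.9920; rank = 397; θ*₍397₎ = 363.70.

(271.32, 363.70)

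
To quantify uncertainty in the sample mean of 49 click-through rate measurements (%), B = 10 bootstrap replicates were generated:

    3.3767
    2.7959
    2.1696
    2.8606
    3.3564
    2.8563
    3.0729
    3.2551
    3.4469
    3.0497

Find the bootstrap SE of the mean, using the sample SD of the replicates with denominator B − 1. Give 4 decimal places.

Bootstrap SE is the standard deviation of the 10 replicate means.
Mean of replicates: (3.3767 + 2.7959 + 2.1696 + 2.8606 + 3.3564 + 2.8563 + 3.0729 + 3.2551 + 3.4469 + 3.0497) / 10 = 30.24010 / 10 = 3.02401
Sum of squared deviations: (+0.35269)² + (−0.22811)² + (−0.85441)² + (−0.16341)² + (+0.33239)² + (−0.16771)² + (+0.04889)² + (+0.23109)² + (+0.42289)² + (+0.02569)² = 1.30704
Variance = 1.30704 / 9 = 0.14523
SE* = √0.14523

SE* = 0.3811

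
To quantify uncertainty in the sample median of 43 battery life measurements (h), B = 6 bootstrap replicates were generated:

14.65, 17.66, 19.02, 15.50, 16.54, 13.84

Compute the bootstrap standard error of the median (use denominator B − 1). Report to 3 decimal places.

SE* = 1.932

Bootstrap SE is the standard deviation of the 6 replicate medians.
Mean of replicates: (14.65 + 17.66 + 19.02 + 15.50 + 16.54 + 13.84) / 6 = 97.2100 / 6 = 16.2017
Sum of squared deviations: (−1.5517)² + (+1.4583)² + (+2.8183)² + (−0.7017)² + (+0.3383)² + (−2.3617)² = 18.6617
Variance = 18.6617 / 5 = 3.7323
SE* = √3.7323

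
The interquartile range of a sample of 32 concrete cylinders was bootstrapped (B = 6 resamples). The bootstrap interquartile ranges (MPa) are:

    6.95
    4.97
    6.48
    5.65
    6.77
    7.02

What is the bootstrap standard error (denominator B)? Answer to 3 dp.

Bootstrap SE is the standard deviation of the 6 replicate interquartile ranges.
Mean of replicates: (6.95 + 4.97 + 6.48 + 5.65 + 6.77 + 7.02) / 6 = 37.8400 / 6 = 6.3067
Sum of squared deviations: (+0.6433)² + (−1.3367)² + (+0.1733)² + (−0.6567)² + (+0.4633)² + (+0.7133)² = 3.3853
Variance = 3.3853 / 6 = 0.5642
SE* = √0.5642

SE* = 0.751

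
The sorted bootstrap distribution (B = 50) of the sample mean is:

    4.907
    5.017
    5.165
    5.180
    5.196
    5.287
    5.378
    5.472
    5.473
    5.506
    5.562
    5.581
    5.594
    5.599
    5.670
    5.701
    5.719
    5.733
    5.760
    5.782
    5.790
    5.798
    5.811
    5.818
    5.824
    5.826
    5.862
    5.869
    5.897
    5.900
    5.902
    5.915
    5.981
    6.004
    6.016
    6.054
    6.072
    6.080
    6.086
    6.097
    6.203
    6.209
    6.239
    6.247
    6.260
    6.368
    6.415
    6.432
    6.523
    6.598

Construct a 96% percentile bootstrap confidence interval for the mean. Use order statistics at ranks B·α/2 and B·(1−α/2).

(4.907, 6.523)

α = 0.04; lower rank = 50 × 0.020 = 1; upper rank = 50 × 0.980 = 49.
The 1st smallest replicate is 4.907; the 49th is 6.523.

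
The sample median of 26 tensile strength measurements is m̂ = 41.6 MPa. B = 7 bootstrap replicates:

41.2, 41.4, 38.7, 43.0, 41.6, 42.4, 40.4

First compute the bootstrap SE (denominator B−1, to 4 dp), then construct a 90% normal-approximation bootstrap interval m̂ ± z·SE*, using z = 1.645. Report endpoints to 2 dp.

Mean of replicates = 41.2429; sum of squared deviations = 11.7571; SE* = √(11.7571/6) = 1.3998
Margin = 1.645 × 1.3998 = 2.303
Interval: 41.6 ± 2.303

(39.30, 43.90)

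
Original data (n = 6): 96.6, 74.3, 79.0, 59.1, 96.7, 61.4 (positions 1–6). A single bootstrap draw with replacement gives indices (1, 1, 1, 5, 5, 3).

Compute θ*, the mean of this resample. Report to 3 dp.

θ* = 93.700

Resample values: 96.6, 96.6, 96.6, 96.7, 96.7, 79.0.
Mean = (96.6 + 96.6 + 96.6 + 96.7 + 96.7 + 79.0) / 6 = 562.20 / 6 = 93.700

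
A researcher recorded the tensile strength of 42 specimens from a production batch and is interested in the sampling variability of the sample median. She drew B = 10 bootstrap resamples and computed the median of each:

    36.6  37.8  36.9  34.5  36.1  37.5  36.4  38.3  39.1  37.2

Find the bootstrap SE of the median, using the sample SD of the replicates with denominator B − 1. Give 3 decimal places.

SE* = 1.274

Bootstrap SE is the standard deviation of the 10 replicate medians.
Mean of replicates: (36.6 + 37.8 + 36.9 + 34.5 + 36.1 + 37.5 + 36.4 + 38.3 + 39.1 + 37.2) / 10 = 370.4000 / 10 = 37.0400
Sum of squared deviations: (−0.4400)² + (+0.7600)² + (−0.1400)² + (−2.5400)² + (−0.9400)² + (+0.4600)² + (−0.6400)² + (+1.2600)² + (+2.0600)² + (+0.1600)² = 14.6040
Variance = 14.6040 / 9 = 1.6227
SE* = √1.6227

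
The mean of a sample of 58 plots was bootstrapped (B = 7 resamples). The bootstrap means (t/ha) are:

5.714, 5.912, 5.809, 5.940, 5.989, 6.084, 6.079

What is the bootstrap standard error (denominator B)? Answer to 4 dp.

Bootstrap SE is the standard deviation of the 7 replicate means.
Mean of replicates: (5.714 + 5.912 + 5.809 + 5.940 + 5.989 + 6.084 + 6.079) / 7 = 41.52700 / 7 = 5.93243
Sum of squared deviations: (−0.21843)² + (−0.02043)² + (−0.12343)² + (+0.00757)² + (+0.05657)² + (+0.15157)² + (+0.14657)² = 0.11108
Variance = 0.11108 / 7 = 0.01587
SE* = √0.01587

SE* = 0.1260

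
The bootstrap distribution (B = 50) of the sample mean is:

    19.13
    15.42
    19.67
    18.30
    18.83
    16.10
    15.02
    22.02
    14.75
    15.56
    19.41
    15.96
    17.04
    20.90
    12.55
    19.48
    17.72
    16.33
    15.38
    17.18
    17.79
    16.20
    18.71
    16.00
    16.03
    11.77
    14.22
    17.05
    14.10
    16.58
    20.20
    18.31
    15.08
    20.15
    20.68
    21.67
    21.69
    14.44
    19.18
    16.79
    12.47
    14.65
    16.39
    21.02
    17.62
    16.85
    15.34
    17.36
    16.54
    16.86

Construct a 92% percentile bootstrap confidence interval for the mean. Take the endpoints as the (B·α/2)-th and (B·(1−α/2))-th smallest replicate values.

(12.47, 21.67)

Sorted replicates: 11.77, 12.47, 12.55, 14.10, 14.22, 14.44, 14.65, 14.75, 15.02, 15.08, 15.34, 15.38, 15.42, 15.56, 15.96, 16.00, 16.03, 16.10, 16.20, 16.33, 16.39, 16.54, 16.58, 16.79, 16.85, 16.86, 17.04, 17.05, 17.18, 17.36, 17.62, 17.72, 17.79, 18.30, 18.31, 18.71, 18.83, 19.13, 19.18, 19.41, 19.48, 19.67, 20.15, 20.20, 20.68, 20.90, 21.02, 21.67, 21.69, 22.02
α = 0.08; lower rank = 50 × 0.040 = 2; upper rank = 50 × 0.960 = 48.
The 2nd smallest replicate is 12.47; the 48th is 21.67.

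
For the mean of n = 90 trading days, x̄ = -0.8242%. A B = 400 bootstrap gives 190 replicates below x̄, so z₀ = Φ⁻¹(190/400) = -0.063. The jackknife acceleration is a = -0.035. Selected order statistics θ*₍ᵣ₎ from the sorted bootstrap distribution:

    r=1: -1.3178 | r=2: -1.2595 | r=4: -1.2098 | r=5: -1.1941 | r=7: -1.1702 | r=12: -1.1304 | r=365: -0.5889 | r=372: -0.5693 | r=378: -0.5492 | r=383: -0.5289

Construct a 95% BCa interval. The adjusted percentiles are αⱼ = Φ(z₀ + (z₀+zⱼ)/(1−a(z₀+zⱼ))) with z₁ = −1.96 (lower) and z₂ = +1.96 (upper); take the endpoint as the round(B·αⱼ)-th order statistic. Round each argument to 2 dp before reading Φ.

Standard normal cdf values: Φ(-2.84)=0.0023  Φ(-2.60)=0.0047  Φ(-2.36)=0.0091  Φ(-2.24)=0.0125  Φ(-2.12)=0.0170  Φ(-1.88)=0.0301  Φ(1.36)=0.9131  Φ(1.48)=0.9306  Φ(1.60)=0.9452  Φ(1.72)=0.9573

(-1.1941, -0.5289)

Lower: z₀ + z₁ = -0.063 + (-1.960) = -2.023; 1 − a(z₀+z₁) = 1 − (-0.035)(-2.023) = 0.9292; argument = -0.063 + (-2.023)/0.9292 = -2.2402 → -2.24.
α₁ = Φ(-2.24) = 0.0125; rank = round(400 × 0.0125) = 5; θ*₍5₎ = -1.1941.
Upper: z₀ + z₂ = 1.897; 1 − a(z₀+z₂) = 1.0664; argument = 1.7159 → 1.72; α₂ = 0.9573; rank = 383; θ*₍383₎ = -0.5289.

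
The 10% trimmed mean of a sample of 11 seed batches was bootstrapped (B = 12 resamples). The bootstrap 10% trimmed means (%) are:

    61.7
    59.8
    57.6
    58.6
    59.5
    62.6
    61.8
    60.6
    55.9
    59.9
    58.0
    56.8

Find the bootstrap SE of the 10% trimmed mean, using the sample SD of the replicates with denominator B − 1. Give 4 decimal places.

Bootstrap SE is the standard deviation of the 12 replicate 10% trimmed means.
Mean of replicates: (61.7 + 59.8 + 57.6 + 58.6 + 59.5 + 62.6 + 61.8 + 60.6 + 55.9 + 59.9 + 58.0 + 56.8) / 12 = 712.80000 / 12 = 59.40000
Sum of squared deviations: (+2.30000)² + (+0.40000)² + (−1.80000)² + (−0.80000)² + (+0.10000)² + (+3.20000)² + (+2.40000)² + (+1.20000)² + (−3.50000)² + (+0.50000)² + (−1.40000)² + (−2.60000)² = 48.00000
Variance = 48.00000 / 11 = 4.36364
SE* = √4.36364

SE* = 2.0889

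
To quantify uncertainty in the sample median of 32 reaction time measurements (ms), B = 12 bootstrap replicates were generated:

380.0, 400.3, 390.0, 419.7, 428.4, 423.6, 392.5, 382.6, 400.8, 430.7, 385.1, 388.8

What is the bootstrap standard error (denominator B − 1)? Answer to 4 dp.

Bootstrap SE is the standard deviation of the 12 replicate medians.
Mean of replicates: (380.0 + 400.3 + 390.0 + 419.7 + 428.4 + 423.6 + 392.5 + 382.6 + 400.8 + 430.7 + 385.1 + 388.8) / 12 = 4822.50000 / 12 = 401.87500
Sum of squared deviations: (−21.87500)² + (−1.57500)² + (−11.87500)² + (+17.82500)² + (+26.52500)² + (+21.72500)² + (−9.37500)² + (−19.27500)² + (−1.07500)² + (+28.82500)² + (−16.77500)² + (−13.07500)² = 3859.10250
Variance = 3859.10250 / 11 = 350.82750
SE* = √350.82750

SE* = 18.7304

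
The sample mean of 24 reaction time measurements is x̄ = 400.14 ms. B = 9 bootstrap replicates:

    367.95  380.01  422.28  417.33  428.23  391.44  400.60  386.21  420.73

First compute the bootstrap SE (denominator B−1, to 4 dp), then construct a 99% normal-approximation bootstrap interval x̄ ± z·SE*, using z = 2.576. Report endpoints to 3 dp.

(344.818, 455.462)

Mean of replicates = 401.6422; sum of squared deviations = 3689.7214; SE* = √(3689.7214/8) = 21.4759
Margin = 2.576 × 21.4759 = 55.3219
Interval: 400.14 ± 55.3219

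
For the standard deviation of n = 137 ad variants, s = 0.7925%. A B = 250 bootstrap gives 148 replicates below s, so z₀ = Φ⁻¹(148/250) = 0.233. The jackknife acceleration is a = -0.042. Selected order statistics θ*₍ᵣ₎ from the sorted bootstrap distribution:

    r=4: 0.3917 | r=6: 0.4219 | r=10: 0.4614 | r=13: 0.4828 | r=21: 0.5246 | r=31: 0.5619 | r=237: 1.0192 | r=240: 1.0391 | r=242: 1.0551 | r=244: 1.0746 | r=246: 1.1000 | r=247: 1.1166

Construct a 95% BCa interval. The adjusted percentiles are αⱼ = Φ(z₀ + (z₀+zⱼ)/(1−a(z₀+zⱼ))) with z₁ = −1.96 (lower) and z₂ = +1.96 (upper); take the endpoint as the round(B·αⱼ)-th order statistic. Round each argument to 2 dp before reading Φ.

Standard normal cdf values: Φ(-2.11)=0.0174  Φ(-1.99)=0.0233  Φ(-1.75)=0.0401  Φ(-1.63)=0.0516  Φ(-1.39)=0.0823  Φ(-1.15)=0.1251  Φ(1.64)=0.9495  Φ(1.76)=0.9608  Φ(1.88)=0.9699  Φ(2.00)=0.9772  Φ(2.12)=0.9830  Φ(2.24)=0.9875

(0.4828, 1.1166)

Lower: z₀ + z₁ = 0.233 + (-1.960) = -1.727; 1 − a(z₀+z₁) = 1 − (-0.042)(-1.727) = 0.9275; argument = 0.233 + (-1.727)/0.9275 = -1.6291 → -1.63.
α₁ = Φ(-1.63) = 0.0516; rank = round(250 × 0.0516) = 13; θ*₍13₎ = 0.4828.
Upper: z₀ + z₂ = 2.193; 1 − a(z₀+z₂) = 1.0921; argument = 2.2410 → 2.24; α₂ = 0.9875; rank = 247; θ*₍247₎ = 1.1166.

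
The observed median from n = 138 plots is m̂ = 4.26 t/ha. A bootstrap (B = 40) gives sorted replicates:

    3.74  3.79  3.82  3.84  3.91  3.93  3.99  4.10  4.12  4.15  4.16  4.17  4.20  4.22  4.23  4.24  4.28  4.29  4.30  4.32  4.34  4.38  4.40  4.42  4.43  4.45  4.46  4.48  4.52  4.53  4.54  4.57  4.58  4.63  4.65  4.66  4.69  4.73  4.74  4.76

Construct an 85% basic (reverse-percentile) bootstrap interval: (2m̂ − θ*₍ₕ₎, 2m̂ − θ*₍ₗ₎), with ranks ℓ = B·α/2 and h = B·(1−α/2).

(3.83, 4.70)

Percentile endpoints at ranks 3 and 37: θ*₍3₎ = 3.82, θ*₍37₎ = 4.69.
Basic interval reflects these around m̂:
  lower = 2 × 4.26 − 4.69 = 3.83
  upper = 2 × 4.26 − 3.82 = 4.70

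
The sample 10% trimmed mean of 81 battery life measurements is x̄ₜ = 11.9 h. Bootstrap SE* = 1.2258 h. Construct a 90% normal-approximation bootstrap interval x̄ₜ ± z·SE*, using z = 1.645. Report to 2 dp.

(9.88, 13.92)

Margin = 1.645 × 1.2258 = 2.016
Interval: 11.9 ± 2.016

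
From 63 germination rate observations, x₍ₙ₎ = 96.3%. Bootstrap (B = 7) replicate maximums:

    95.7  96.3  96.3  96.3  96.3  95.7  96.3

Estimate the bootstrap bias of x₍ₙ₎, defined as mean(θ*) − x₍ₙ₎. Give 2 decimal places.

bias = −0.17

mean(θ*) = (95.7 + 96.3 + 96.3 + 96.3 + 96.3 + 95.7 + 96.3) / 7 = 96.129
bias = 96.129 − 96.3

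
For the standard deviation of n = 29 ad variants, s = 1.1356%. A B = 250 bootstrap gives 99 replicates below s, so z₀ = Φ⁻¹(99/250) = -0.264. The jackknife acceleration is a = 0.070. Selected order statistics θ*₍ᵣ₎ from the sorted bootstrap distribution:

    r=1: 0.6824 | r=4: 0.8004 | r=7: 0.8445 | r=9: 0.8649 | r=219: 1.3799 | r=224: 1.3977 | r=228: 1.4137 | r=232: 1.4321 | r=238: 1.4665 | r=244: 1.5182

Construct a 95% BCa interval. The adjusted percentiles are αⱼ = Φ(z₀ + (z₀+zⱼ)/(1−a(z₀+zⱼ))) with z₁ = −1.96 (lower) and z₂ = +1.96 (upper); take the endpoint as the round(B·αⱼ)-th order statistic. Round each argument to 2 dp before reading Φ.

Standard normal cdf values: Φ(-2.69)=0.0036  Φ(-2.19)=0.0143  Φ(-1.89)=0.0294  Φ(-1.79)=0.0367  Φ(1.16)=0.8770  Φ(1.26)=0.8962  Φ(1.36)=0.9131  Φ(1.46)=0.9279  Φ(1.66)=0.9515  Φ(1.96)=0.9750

Lower: z₀ + z₁ = -0.264 + (-1.960) = -2.224; 1 − a(z₀+z₁) = 1 − (0.070)(-2.224) = 1.1557; argument = -0.264 + (-2.224)/1.1557 = -2.1884 → -2.19.
α₁ = Φ(-2.19) = 0.0143; rank = round(250 × 0.0143) = 4; θ*₍4₎ = 0.8004.
Upper: z₀ + z₂ = 1.696; 1 − a(z₀+z₂) = 0.8813; argument = 1.6605 → 1.66; α₂ = 0.9515; rank = 238; θ*₍238₎ = 1.4665.

(0.8004, 1.4665)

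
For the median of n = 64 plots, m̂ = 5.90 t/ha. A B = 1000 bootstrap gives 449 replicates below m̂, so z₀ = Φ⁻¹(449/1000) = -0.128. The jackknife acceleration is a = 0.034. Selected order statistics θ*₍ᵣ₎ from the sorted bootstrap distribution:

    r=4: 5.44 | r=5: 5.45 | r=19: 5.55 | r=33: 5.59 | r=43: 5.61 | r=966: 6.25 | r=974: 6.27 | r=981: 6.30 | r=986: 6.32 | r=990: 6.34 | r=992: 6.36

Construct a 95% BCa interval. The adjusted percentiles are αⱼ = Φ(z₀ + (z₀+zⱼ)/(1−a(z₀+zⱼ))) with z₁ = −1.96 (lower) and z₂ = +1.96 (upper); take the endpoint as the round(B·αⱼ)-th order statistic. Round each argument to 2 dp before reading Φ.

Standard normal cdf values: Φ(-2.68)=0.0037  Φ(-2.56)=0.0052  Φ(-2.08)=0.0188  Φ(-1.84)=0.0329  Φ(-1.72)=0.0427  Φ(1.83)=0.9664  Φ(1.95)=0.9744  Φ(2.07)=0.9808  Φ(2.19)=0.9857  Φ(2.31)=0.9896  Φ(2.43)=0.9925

(5.55, 6.25)

Lower: z₀ + z₁ = -0.128 + (-1.960) = -2.088; 1 − a(z₀+z₁) = 1 − (0.034)(-2.088) = 1.0710; argument = -0.128 + (-2.088)/1.0710 = -2.0776 → -2.08.
α₁ = Φ(-2.08) = 0.0188; rank = round(1000 × 0.0188) = 19; θ*₍19₎ = 5.55.
Upper: z₀ + z₂ = 1.832; 1 − a(z₀+z₂) = 0.9377; argument = 1.8257 → 1.83; α₂ = 0.9664; rank = 966; θ*₍966₎ = 6.25.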